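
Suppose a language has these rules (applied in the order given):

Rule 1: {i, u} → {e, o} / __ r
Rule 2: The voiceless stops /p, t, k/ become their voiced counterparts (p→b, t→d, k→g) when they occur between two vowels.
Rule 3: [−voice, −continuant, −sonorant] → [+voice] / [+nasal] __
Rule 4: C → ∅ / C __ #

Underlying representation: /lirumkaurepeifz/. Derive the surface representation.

lerumgaorebeif

Rule 1 (pre-rhotic lowering): /i/ is a high vowel immediately before /r/, so it lowers to [e]. /u/ is a high vowel immediately before /r/, so it lowers to [o]. /lirumkaurepeifz/ → lerumkaorepeifz.
Rule 2 (intervocalic voicing): /p/ is a voiceless stop between vowels /e/ and /e/, so it voices to [b]. /lerumkaorepeifz/ → lerumkaorebeifz.
Rule 3 (post-nasal voicing): /k/ is a voiceless stop immediately after the nasal /m/, so it voices to [g]. /lerumkaorebeifz/ → lerumgaorebeifz.
Rule 4 (final cluster simplification): /z/ is the second consonant of a word-final cluster /fz/, so it deletes. /lerumgaorebeifz/ → lerumgaorebeif.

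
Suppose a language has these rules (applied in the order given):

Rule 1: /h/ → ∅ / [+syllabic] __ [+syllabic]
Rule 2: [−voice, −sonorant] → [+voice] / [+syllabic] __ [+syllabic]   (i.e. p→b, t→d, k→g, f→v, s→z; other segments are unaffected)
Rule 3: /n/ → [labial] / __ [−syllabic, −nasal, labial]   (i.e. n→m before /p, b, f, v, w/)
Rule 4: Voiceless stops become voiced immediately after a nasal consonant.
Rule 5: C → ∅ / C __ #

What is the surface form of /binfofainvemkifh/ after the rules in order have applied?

Rule 1 (intervocalic h-deletion): no segment meets the environment; /binfofainvemkifh/ is unchanged.
Rule 2 (intervocalic voicing): /f/ is a voiceless obstruent between vowels /o/ and /a/, so it voices to [v]. /binfofainvemkifh/ → binfovainvemkifh.
Rule 3 (nasal place assimilation): /n/ precedes the labial consonant /f/, so it assimilates in place to [m]. /n/ precedes the labial consonant /v/, so it assimilates in place to [m]. /binfovainvemkifh/ → bimfovaimvemkifh.
Rule 4 (post-nasal voicing): /k/ is a voiceless stop immediately after the nasal /m/, so it voices to [g]. /bimfovaimvemkifh/ → bimfovaimvemgifh.
Rule 5 (final cluster simplification): /h/ is the second consonant of a word-final cluster /fh/, so it deletes. /bimfovaimvemgifh/ → bimfovaimvemgif.

bimfovaimvemgif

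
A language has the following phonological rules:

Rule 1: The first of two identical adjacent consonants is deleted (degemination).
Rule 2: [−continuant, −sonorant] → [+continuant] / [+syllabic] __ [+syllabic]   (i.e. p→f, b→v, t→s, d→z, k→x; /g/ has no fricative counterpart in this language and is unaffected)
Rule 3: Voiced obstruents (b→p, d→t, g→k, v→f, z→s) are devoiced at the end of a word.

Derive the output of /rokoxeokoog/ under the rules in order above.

roxoxeoxook

Rule 1 (degemination): no segment meets the environment; /rokoxeokoog/ is unchanged.
Rule 2 (intervocalic spirantization): /k/ is a stop between vowels /o/ and /o/, so it spirantizes to the fricative [x]. /k/ is a stop between vowels /o/ and /o/, so it spirantizes to the fricative [x]. /rokoxeokoog/ → roxoxeoxoog.
Rule 3 (final devoicing): /g/ is a voiced obstruent in word-final position, so it devoices to [k]. /roxoxeoxoog/ → roxoxeoxook.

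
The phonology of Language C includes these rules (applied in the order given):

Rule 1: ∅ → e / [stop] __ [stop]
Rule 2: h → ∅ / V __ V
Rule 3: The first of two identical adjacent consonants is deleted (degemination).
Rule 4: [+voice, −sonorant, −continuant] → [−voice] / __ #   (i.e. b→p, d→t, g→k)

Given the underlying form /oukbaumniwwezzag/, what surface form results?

oukebaumniwezak

Rule 1 (stop-cluster e-epenthesis): /k/ and /b/ form a stop–stop cluster, so [e] is inserted between them. /oukbaumniwwezzag/ → oukebaumniwwezzag.
Rule 2 (intervocalic h-deletion): no segment meets the environment; /oukebaumniwwezzag/ is unchanged.
Rule 3 (degemination): /ww/ is a geminate; the first /w/ deletes. /zz/ is a geminate; the first /z/ deletes. /oukebaumniwwezzag/ → oukebaumniwezag.
Rule 4 (final devoicing): /g/ is a voiced stop in word-final position, so it devoices to [k]. /oukebaumniwezag/ → oukebaumniwezak.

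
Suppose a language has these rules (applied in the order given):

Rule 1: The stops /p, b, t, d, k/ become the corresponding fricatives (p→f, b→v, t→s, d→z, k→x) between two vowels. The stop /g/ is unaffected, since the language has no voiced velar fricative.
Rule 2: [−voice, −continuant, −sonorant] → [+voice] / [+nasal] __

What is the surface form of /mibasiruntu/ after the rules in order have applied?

mivasirundu

Rule 1 (intervocalic spirantization): /b/ is a stop between vowels /i/ and /a/, so it spirantizes to the fricative [v]. /mibasiruntu/ → mivasiruntu.
Rule 2 (post-nasal voicing): /t/ is a voiceless stop immediately after the nasal /n/, so it voices to [d]. /mivasiruntu/ → mivasirundu.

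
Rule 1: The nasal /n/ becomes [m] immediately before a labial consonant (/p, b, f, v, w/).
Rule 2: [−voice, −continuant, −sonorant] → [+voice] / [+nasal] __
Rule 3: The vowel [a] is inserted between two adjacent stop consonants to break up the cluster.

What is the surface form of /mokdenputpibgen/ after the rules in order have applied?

mokadembutapibagen

Rule 1 (nasal place assimilation): /n/ precedes the labial consonant /p/, so it assimilates in place to [m]. /mokdenputpibgen/ → mokdemputpibgen.
Rule 2 (post-nasal voicing): /p/ is a voiceless stop immediately after the nasal /m/, so it voices to [b]. /mokdemputpibgen/ → mokdembutpibgen.
Rule 3 (stop-cluster a-epenthesis): /k/ and /d/ form a stop–stop cluster, so [a] is inserted between them. /t/ and /p/ form a stop–stop cluster, so [a] is inserted between them. /b/ and /g/ form a stop–stop cluster, so [a] is inserted between them. /mokdembutpibgen/ → mokadembutapibagen.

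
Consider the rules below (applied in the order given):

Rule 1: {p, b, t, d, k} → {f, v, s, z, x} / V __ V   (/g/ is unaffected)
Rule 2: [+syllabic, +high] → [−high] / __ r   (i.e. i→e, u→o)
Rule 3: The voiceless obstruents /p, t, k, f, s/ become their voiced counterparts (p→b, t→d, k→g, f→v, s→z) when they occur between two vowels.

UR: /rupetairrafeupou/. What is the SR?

ruvezaerraveuvou

Rule 1 (intervocalic spirantization): /p/ is a stop between vowels /u/ and /e/, so it spirantizes to the fricative [f]. /t/ is a stop between vowels /e/ and /a/, so it spirantizes to the fricative [s]. /p/ is a stop between vowels /u/ and /o/, so it spirantizes to the fricative [f]. /rupetairrafeupou/ → rufesairrafeufou.
Rule 2 (pre-rhotic lowering): /i/ is a high vowel immediately before /r/, so it lowers to [e]. /rufesairrafeufou/ → rufesaerrafeufou.
Rule 3 (intervocalic voicing): /f/ is a voiceless obstruent between vowels /u/ and /e/, so it voices to [v]. /s/ is a voiceless obstruent between vowels /e/ and /a/, so it voices to [z]. /f/ is a voiceless obstruent between vowels /a/ and /e/, so it voices to [v]. /f/ is a voiceless obstruent between vowels /u/ and /o/, so it voices to [v]. /rufesaerrafeufou/ → ruvezaerraveuvou.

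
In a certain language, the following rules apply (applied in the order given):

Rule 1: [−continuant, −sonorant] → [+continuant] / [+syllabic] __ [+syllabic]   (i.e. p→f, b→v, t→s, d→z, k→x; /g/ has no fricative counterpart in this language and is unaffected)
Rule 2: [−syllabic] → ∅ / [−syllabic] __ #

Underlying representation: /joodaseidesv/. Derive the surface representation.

Rule 1 (intervocalic spirantization): /d/ is a stop between vowels /o/ and /a/, so it spirantizes to the fricative [z]. /d/ is a stop between vowels /i/ and /e/, so it spirantizes to the fricative [z]. /joodaseidesv/ → joozaseizesv.
Rule 2 (final cluster simplification): /v/ is the second consonant of a word-final cluster /sv/, so it deletes. /joozaseizesv/ → joozaseizes.

joozaseizes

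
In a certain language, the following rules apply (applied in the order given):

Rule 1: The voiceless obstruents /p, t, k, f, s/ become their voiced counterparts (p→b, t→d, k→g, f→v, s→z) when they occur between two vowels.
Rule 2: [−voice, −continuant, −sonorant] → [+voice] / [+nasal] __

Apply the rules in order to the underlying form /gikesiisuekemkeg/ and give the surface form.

gigeziizuegemgeg

Rule 1 (intervocalic voicing): /k/ is a voiceless obstruent between vowels /i/ and /e/, so it voices to [g]. /s/ is a voiceless obstruent between vowels /e/ and /i/, so it voices to [z]. /s/ is a voiceless obstruent between vowels /i/ and /u/, so it voices to [z]. /k/ is a voiceless obstruent between vowels /e/ and /e/, so it voices to [g]. /gikesiisuekemkeg/ → gigeziizuegemkeg.
Rule 2 (post-nasal voicing): /k/ is a voiceless stop immediately after the nasal /m/, so it voices to [g]. /gigeziizuegemkeg/ → gigeziizuegemgeg.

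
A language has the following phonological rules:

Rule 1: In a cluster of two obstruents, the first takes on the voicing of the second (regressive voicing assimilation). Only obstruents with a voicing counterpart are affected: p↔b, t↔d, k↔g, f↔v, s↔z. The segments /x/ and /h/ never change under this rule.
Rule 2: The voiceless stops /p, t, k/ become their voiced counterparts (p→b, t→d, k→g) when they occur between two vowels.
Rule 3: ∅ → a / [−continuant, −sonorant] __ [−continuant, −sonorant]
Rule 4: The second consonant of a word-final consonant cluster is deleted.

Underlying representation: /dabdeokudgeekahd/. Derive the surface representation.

Rule 1 (regressive voicing assimilation): no segment meets the environment; /dabdeokudgeekahd/ is unchanged.
Rule 2 (intervocalic voicing): /k/ is a voiceless stop between vowels /o/ and /u/, so it voices to [g]. /k/ is a voiceless stop between vowels /e/ and /a/, so it voices to [g]. /dabdeokudgeekahd/ → dabdeogudgeegahd.
Rule 3 (stop-cluster a-epenthesis): /b/ and /d/ form a stop–stop cluster, so [a] is inserted between them. /d/ and /g/ form a stop–stop cluster, so [a] is inserted between them. /dabdeogudgeegahd/ → dabadeogudageegahd.
Rule 4 (final cluster simplification): /d/ is the second consonant of a word-final cluster /hd/, so it deletes. /dabadeogudageegahd/ → dabadeogudageegah.

dabadeogudageegah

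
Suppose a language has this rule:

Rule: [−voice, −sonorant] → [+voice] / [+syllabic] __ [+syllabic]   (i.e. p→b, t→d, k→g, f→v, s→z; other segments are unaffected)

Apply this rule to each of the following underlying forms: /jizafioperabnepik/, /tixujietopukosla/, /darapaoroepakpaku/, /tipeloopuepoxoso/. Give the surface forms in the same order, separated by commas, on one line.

/jizafioperabnepik/: /f/ is a voiceless obstruent between vowels /a/ and /i/, so it voices to [v]. /p/ is a voiceless obstruent between vowels /o/ and /e/, so it voices to [b]. /p/ is a voiceless obstruent between vowels /e/ and /i/, so it voices to [b]. → [jizavioberabnebik].
/tixujietopukosla/: /t/ is a voiceless obstruent between vowels /e/ and /o/, so it voices to [d]. /p/ is a voiceless obstruent between vowels /o/ and /u/, so it voices to [b]. /k/ is a voiceless obstruent between vowels /u/ and /o/, so it voices to [g]. → [tixujiedobugosla].
/darapaoroepakpaku/: /p/ is a voiceless obstruent between vowels /a/ and /a/, so it voices to [b]. /p/ is a voiceless obstruent between vowels /e/ and /a/, so it voices to [b]. /k/ is a voiceless obstruent between vowels /a/ and /u/, so it voices to [g]. → [darabaoroebakpagu].
/tipeloopuepoxoso/: /p/ is a voiceless obstruent between vowels /i/ and /e/, so it voices to [b]. /p/ is a voiceless obstruent between vowels /o/ and /u/, so it voices to [b]. /p/ is a voiceless obstruent between vowels /e/ and /o/, so it voices to [b]. /s/ is a voiceless obstruent between vowels /o/ and /o/, so it voices to [z]. → [tibeloobueboxozo].

jizavioberabnebik, tixujiedobugosla, darabaoroebakpagu, tibeloobueboxozo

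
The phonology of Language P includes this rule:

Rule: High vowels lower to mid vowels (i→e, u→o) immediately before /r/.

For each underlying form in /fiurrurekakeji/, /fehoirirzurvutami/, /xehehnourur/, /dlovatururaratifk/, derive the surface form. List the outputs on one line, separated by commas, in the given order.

/fiurrurekakeji/: /u/ is a high vowel immediately before /r/, so it lowers to [o]. /u/ is a high vowel immediately before /r/, so it lowers to [o]. → [fiorrorekakeji].
/fehoirirzurvutami/: /i/ is a high vowel immediately before /r/, so it lowers to [e]. /i/ is a high vowel immediately before /r/, so it lowers to [e]. /u/ is a high vowel immediately before /r/, so it lowers to [o]. → [fehoererzorvutami].
/xehehnourur/: /u/ is a high vowel immediately before /r/, so it lowers to [o]. /u/ is a high vowel immediately before /r/, so it lowers to [o]. → [xehehnooror].
/dlovatururaratifk/: /u/ is a high vowel immediately before /r/, so it lowers to [o]. /u/ is a high vowel immediately before /r/, so it lowers to [o]. → [dlovatororaratifk].

fiorrorekakeji, fehoererzorvutami, xehehnooror, dlovatororaratifk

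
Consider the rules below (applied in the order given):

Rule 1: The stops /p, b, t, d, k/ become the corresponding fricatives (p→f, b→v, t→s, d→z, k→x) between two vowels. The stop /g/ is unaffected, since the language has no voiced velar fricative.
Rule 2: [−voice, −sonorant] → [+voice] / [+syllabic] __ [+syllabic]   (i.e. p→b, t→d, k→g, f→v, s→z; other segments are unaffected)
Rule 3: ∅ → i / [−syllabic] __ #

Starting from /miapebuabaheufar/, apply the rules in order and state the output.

Rule 1 (intervocalic spirantization): /p/ is a stop between vowels /a/ and /e/, so it spirantizes to the fricative [f]. /b/ is a stop between vowels /e/ and /u/, so it spirantizes to the fricative [v]. /b/ is a stop between vowels /a/ and /a/, so it spirantizes to the fricative [v]. /miapebuabaheufar/ → miafevuavaheufar.
Rule 2 (intervocalic voicing): /f/ is a voiceless obstruent between vowels /a/ and /e/, so it voices to [v]. /f/ is a voiceless obstruent between vowels /u/ and /a/, so it voices to [v]. /miafevuavaheufar/ → miavevuavaheuvar.
Rule 3 (final i-epenthesis): the form ends in the consonant /r/, so [i] is inserted word-finally. /miavevuavaheuvar/ → miavevuavaheuvari.

miavevuavaheuvari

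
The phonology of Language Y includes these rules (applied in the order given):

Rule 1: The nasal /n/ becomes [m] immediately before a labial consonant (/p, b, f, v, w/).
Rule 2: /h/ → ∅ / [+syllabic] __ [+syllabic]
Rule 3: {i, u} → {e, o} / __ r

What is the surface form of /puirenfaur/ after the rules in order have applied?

pueremfaor

Rule 1 (nasal place assimilation): /n/ precedes the labial consonant /f/, so it assimilates in place to [m]. /puirenfaur/ → puiremfaur.
Rule 2 (intervocalic h-deletion): no segment meets the environment; /puiremfaur/ is unchanged.
Rule 3 (pre-rhotic lowering): /i/ is a high vowel immediately before /r/, so it lowers to [e]. /u/ is a high vowel immediately before /r/, so it lowers to [o]. /puiremfaur/ → pueremfaor.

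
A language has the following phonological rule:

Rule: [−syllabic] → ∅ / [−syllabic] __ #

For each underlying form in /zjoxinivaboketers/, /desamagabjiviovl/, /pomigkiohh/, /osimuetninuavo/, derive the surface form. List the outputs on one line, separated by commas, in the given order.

/zjoxinivaboketers/: /s/ is the second consonant of a word-final cluster /rs/, so it deletes. → [zjoxinivaboketer].
/desamagabjiviovl/: /l/ is the second consonant of a word-final cluster /vl/, so it deletes. → [desamagabjiviov].
/pomigkiohh/: /h/ is the second consonant of a word-final cluster /hh/, so it deletes. → [pomigkioh].
/osimuetninuavo/: the rule's environment is not met; surfaces unchanged as [osimuetninuavo].

zjoxinivaboketer, desamagabjiviov, pomigkioh, osimuetninuavo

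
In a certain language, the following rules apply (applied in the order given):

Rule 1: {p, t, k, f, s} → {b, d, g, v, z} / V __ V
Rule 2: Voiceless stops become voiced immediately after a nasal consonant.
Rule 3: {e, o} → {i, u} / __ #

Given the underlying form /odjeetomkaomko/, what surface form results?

Rule 1 (intervocalic voicing): /t/ is a voiceless obstruent between vowels /e/ and /o/, so it voices to [d]. /odjeetomkaomko/ → odjeedomkaomko.
Rule 2 (post-nasal voicing): /k/ is a voiceless stop immediately after the nasal /m/, so it voices to [g]. /k/ is a voiceless stop immediately after the nasal /m/, so it voices to [g]. /odjeedomkaomko/ → odjeedomgaomgo.
Rule 3 (final vowel raising): /o/ is a mid vowel in word-final position, so it raises to [u]. /odjeedomgaomgo/ → odjeedomgaomgu.

odjeedomgaomgu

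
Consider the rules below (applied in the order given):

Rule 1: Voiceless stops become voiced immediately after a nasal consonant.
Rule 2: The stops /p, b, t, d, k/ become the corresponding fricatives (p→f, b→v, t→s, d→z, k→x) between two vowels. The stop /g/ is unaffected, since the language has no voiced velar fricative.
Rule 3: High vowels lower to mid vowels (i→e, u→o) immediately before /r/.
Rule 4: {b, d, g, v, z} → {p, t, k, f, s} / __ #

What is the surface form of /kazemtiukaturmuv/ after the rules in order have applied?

kazemdiuxasormuf

Rule 1 (post-nasal voicing): /t/ is a voiceless stop immediately after the nasal /m/, so it voices to [d]. /kazemtiukaturmuv/ → kazemdiukaturmuv.
Rule 2 (intervocalic spirantization): /k/ is a stop between vowels /u/ and /a/, so it spirantizes to the fricative [x]. /t/ is a stop between vowels /a/ and /u/, so it spirantizes to the fricative [s]. /kazemdiukaturmuv/ → kazemdiuxasurmuv.
Rule 3 (pre-rhotic lowering): /u/ is a high vowel immediately before /r/, so it lowers to [o]. /kazemdiuxasurmuv/ → kazemdiuxasormuv.
Rule 4 (final devoicing): /v/ is a voiced obstruent in word-final position, so it devoices to [f]. /kazemdiuxasormuv/ → kazemdiuxasormuf.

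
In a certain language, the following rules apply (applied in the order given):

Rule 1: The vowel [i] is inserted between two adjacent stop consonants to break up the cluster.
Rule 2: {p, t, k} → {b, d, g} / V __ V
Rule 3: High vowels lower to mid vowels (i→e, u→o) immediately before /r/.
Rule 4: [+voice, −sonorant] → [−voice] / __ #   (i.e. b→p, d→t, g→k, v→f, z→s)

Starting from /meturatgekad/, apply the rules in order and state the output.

medoradigegat

Rule 1 (stop-cluster i-epenthesis): /t/ and /g/ form a stop–stop cluster, so [i] is inserted between them. /meturatgekad/ → meturatigekad.
Rule 2 (intervocalic voicing): /t/ is a voiceless stop between vowels /e/ and /u/, so it voices to [d]. /t/ is a voiceless stop between vowels /a/ and /i/, so it voices to [d]. /k/ is a voiceless stop between vowels /e/ and /a/, so it voices to [g]. /meturatigekad/ → meduradigegad.
Rule 3 (pre-rhotic lowering): /u/ is a high vowel immediately before /r/, so it lowers to [o]. /meduradigegad/ → medoradigegad.
Rule 4 (final devoicing): /d/ is a voiced obstruent in word-final position, so it devoices to [t]. /medoradigegad/ → medoradigegat.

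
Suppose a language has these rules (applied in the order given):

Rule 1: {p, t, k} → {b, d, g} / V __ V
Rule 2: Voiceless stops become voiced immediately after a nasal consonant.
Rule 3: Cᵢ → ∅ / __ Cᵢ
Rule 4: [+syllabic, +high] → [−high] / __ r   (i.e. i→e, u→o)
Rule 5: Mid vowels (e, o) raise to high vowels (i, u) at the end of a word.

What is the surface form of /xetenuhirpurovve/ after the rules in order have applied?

Rule 1 (intervocalic voicing): /t/ is a voiceless stop between vowels /e/ and /e/, so it voices to [d]. /xetenuhirpurovve/ → xedenuhirpurovve.
Rule 2 (post-nasal voicing): no segment meets the environment; /xedenuhirpurovve/ is unchanged.
Rule 3 (degemination): /vv/ is a geminate; the first /v/ deletes. /xedenuhirpurovve/ → xedenuhirpurove.
Rule 4 (pre-rhotic lowering): /i/ is a high vowel immediately before /r/, so it lowers to [e]. /u/ is a high vowel immediately before /r/, so it lowers to [o]. /xedenuhirpurove/ → xedenuherporove.
Rule 5 (final vowel raising): /e/ is a mid vowel in word-final position, so it raises to [i]. /xedenuherporove/ → xedenuherporovi.

xedenuherporovi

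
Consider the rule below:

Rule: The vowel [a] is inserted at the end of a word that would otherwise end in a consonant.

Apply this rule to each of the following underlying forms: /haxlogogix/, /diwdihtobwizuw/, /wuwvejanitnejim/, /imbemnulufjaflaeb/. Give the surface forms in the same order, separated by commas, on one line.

/haxlogogix/: the form ends in the consonant /x/, so [a] is inserted word-finally. → [haxlogogixa].
/diwdihtobwizuw/: the form ends in the consonant /w/, so [a] is inserted word-finally. → [diwdihtobwizuwa].
/wuwvejanitnejim/: the form ends in the consonant /m/, so [a] is inserted word-finally. → [wuwvejanitnejima].
/imbemnulufjaflaeb/: the form ends in the consonant /b/, so [a] is inserted word-finally. → [imbemnulufjaflaeba].

haxlogogixa, diwdihtobwizuwa, wuwvejanitnejima, imbemnulufjaflaeba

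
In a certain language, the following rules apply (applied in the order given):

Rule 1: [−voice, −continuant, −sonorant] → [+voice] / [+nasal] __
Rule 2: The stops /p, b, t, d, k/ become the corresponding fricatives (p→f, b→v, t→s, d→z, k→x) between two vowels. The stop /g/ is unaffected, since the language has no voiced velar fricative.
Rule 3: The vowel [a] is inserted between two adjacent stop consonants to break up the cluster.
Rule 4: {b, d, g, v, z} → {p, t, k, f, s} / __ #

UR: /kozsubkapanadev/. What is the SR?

kozsubakafanazef

Rule 1 (post-nasal voicing): no segment meets the environment; /kozsubkapanadev/ is unchanged.
Rule 2 (intervocalic spirantization): /p/ is a stop between vowels /a/ and /a/, so it spirantizes to the fricative [f]. /d/ is a stop between vowels /a/ and /e/, so it spirantizes to the fricative [z]. /kozsubkapanadev/ → kozsubkafanazev.
Rule 3 (stop-cluster a-epenthesis): /b/ and /k/ form a stop–stop cluster, so [a] is inserted between them. /kozsubkafanazev/ → kozsubakafanazev.
Rule 4 (final devoicing): /v/ is a voiced obstruent in word-final position, so it devoices to [f]. /kozsubakafanazev/ → kozsubakafanazef.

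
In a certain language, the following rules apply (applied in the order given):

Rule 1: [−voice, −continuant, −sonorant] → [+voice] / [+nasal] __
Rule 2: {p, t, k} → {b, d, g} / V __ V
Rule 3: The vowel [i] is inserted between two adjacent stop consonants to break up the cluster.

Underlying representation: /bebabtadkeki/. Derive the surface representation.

Rule 1 (post-nasal voicing): no segment meets the environment; /bebabtadkeki/ is unchanged.
Rule 2 (intervocalic voicing): /k/ is a voiceless stop between vowels /e/ and /i/, so it voices to [g]. /bebabtadkeki/ → bebabtadkegi.
Rule 3 (stop-cluster i-epenthesis): /b/ and /t/ form a stop–stop cluster, so [i] is inserted between them. /d/ and /k/ form a stop–stop cluster, so [i] is inserted between them. /bebabtadkegi/ → bebabitadikegi.

bebabitadikegi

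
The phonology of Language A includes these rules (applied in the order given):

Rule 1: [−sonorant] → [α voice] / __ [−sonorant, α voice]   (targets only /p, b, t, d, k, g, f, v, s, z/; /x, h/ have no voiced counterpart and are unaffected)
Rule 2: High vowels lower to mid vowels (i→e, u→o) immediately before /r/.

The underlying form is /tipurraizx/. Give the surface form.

tiporraisx

Rule 1 (regressive voicing assimilation): /z/ precedes the voiceless obstruent /x/, so it devoices to [s] by assimilation. /tipurraizx/ → tipurraisx.
Rule 2 (pre-rhotic lowering): /u/ is a high vowel immediately before /r/, so it lowers to [o]. /tipurraisx/ → tiporraisx.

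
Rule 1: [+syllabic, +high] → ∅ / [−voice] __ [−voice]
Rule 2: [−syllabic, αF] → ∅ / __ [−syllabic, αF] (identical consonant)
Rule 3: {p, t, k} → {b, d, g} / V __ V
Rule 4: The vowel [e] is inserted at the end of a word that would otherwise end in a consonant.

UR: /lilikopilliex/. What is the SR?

Rule 1 (high vowel syncope): no segment meets the environment; /lilikopilliex/ is unchanged.
Rule 2 (degemination): /ll/ is a geminate; the first /l/ deletes. /lilikopilliex/ → lilikopiliex.
Rule 3 (intervocalic voicing): /k/ is a voiceless stop between vowels /i/ and /o/, so it voices to [g]. /p/ is a voiceless stop between vowels /o/ and /i/, so it voices to [b]. /lilikopiliex/ → liligobiliex.
Rule 4 (final e-epenthesis): the form ends in the consonant /x/, so [e] is inserted word-finally. /liligobiliex/ → liligobiliexe.

liligobiliexe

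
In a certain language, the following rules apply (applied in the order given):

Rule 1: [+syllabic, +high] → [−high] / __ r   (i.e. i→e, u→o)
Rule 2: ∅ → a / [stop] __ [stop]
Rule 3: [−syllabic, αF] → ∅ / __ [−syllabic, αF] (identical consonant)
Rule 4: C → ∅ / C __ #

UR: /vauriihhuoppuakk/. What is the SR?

Rule 1 (pre-rhotic lowering): /u/ is a high vowel immediately before /r/, so it lowers to [o]. /vauriihhuoppuakk/ → vaoriihhuoppuakk.
Rule 2 (stop-cluster a-epenthesis): /p/ and /p/ form a stop–stop cluster, so [a] is inserted between them. /k/ and /k/ form a stop–stop cluster, so [a] is inserted between them. /vaoriihhuoppuakk/ → vaoriihhuopapuakak.
Rule 3 (degemination): /hh/ is a geminate; the first /h/ deletes. /vaoriihhuopapuakak/ → vaoriihuopapuakak.
Rule 4 (final cluster simplification): no segment meets the environment; /vaoriihuopapuakak/ is unchanged.

vaoriihuopapuakak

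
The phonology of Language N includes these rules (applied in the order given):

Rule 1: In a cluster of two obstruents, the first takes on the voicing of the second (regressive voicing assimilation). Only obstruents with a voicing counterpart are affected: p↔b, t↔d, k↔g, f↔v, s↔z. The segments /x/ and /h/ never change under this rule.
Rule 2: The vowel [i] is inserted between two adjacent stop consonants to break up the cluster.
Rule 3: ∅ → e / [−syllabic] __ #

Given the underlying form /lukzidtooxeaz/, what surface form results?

lugzititooxeaze

Rule 1 (regressive voicing assimilation): /k/ precedes the voiced obstruent /z/, so it voices to [g] by assimilation. /d/ precedes the voiceless obstruent /t/, so it devoices to [t] by assimilation. /lukzidtooxeaz/ → lugzittooxeaz.
Rule 2 (stop-cluster i-epenthesis): /t/ and /t/ form a stop–stop cluster, so [i] is inserted between them. /lugzittooxeaz/ → lugzititooxeaz.
Rule 3 (final e-epenthesis): the form ends in the consonant /z/, so [e] is inserted word-finally. /lugzititooxeaz/ → lugzititooxeaze.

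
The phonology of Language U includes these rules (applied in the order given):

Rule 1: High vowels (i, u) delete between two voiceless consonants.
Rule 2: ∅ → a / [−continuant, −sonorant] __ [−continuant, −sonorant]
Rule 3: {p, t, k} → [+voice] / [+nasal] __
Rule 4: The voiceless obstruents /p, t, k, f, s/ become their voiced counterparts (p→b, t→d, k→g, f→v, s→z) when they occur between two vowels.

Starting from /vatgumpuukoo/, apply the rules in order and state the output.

vadagumbuugoo

Rule 1 (high vowel syncope): no segment meets the environment; /vatgumpuukoo/ is unchanged.
Rule 2 (stop-cluster a-epenthesis): /t/ and /g/ form a stop–stop cluster, so [a] is inserted between them. /vatgumpuukoo/ → vatagumpuukoo.
Rule 3 (post-nasal voicing): /p/ is a voiceless stop immediately after the nasal /m/, so it voices to [b]. /vatagumpuukoo/ → vatagumbuukoo.
Rule 4 (intervocalic voicing): /t/ is a voiceless obstruent between vowels /a/ and /a/, so it voices to [d]. /k/ is a voiceless obstruent between vowels /u/ and /o/, so it voices to [g]. /vatagumbuukoo/ → vadagumbuugoo.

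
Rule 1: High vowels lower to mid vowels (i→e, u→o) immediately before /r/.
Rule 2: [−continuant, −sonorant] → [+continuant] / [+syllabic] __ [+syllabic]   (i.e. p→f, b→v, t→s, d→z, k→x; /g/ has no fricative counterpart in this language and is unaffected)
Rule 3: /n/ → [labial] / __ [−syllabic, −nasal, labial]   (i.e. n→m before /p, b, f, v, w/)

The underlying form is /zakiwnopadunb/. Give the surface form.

Rule 1 (pre-rhotic lowering): no segment meets the environment; /zakiwnopadunb/ is unchanged.
Rule 2 (intervocalic spirantization): /k/ is a stop between vowels /a/ and /i/, so it spirantizes to the fricative [x]. /p/ is a stop between vowels /o/ and /a/, so it spirantizes to the fricative [f]. /d/ is a stop between vowels /a/ and /u/, so it spirantizes to the fricative [z]. /zakiwnopadunb/ → zaxiwnofazunb.
Rule 3 (nasal place assimilation): /n/ precedes the labial consonant /b/, so it assimilates in place to [m]. /zaxiwnofazunb/ → zaxiwnofazumb.

zaxiwnofazumb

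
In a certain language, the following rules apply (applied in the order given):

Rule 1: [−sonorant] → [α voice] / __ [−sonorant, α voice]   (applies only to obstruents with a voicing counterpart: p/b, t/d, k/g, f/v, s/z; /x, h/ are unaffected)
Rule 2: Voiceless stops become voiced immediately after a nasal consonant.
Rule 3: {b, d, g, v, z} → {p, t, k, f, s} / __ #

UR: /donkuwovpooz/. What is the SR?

Rule 1 (regressive voicing assimilation): /v/ precedes the voiceless obstruent /p/, so it devoices to [f] by assimilation. /donkuwovpooz/ → donkuwofpooz.
Rule 2 (post-nasal voicing): /k/ is a voiceless stop immediately after the nasal /n/, so it voices to [g]. /donkuwofpooz/ → donguwofpooz.
Rule 3 (final devoicing): /z/ is a voiced obstruent in word-final position, so it devoices to [s]. /donguwofpooz/ → donguwofpoos.

donguwofpoos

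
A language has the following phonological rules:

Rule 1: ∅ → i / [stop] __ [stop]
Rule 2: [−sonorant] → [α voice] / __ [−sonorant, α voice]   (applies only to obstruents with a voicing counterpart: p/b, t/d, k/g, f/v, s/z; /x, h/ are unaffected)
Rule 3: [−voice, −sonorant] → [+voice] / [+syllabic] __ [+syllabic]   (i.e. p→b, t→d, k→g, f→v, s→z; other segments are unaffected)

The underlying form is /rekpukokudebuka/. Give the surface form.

regibugogudebuga

Rule 1 (stop-cluster i-epenthesis): /k/ and /p/ form a stop–stop cluster, so [i] is inserted between them. /rekpukokudebuka/ → rekipukokudebuka.
Rule 2 (regressive voicing assimilation): no segment meets the environment; /rekipukokudebuka/ is unchanged.
Rule 3 (intervocalic voicing): /k/ is a voiceless obstruent between vowels /e/ and /i/, so it voices to [g]. /p/ is a voiceless obstruent between vowels /i/ and /u/, so it voices to [b]. /k/ is a voiceless obstruent between vowels /u/ and /o/, so it voices to [g]. /k/ is a voiceless obstruent between vowels /o/ and /u/, so it voices to [g]. /k/ is a voiceless obstruent between vowels /u/ and /a/, so it voices to [g]. /rekipukokudebuka/ → regibugogudebuga.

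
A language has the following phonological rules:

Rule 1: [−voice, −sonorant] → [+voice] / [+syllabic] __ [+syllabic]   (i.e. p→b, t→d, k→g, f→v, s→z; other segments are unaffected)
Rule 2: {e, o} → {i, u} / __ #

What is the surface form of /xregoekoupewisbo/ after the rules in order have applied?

xregoegoubewisbu

Rule 1 (intervocalic voicing): /k/ is a voiceless obstruent between vowels /e/ and /o/, so it voices to [g]. /p/ is a voiceless obstruent between vowels /u/ and /e/, so it voices to [b]. /xregoekoupewisbo/ → xregoegoubewisbo.
Rule 2 (final vowel raising): /o/ is a mid vowel in word-final position, so it raises to [u]. /xregoegoubewisbo/ → xregoegoubewisbu.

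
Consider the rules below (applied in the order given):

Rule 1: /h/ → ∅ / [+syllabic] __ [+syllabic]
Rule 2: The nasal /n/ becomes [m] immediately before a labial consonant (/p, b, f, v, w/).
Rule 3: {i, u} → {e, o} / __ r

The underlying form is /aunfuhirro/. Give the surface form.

aumfuerro

Rule 1 (intervocalic h-deletion): /h/ occurs between vowels /u/ and /i/, so it deletes. /aunfuhirro/ → aunfuirro.
Rule 2 (nasal place assimilation): /n/ precedes the labial consonant /f/, so it assimilates in place to [m]. /aunfuirro/ → aumfuirro.
Rule 3 (pre-rhotic lowering): /i/ is a high vowel immediately before /r/, so it lowers to [e]. /aumfuirro/ → aumfuerro.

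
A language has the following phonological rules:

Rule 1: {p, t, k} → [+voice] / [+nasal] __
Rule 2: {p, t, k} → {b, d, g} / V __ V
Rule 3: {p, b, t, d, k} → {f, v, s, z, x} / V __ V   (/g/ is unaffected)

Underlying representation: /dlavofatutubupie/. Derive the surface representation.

Rule 1 (post-nasal voicing): no segment meets the environment; /dlavofatutubupie/ is unchanged.
Rule 2 (intervocalic voicing): /t/ is a voiceless stop between vowels /a/ and /u/, so it voices to [d]. /t/ is a voiceless stop between vowels /u/ and /u/, so it voices to [d]. /p/ is a voiceless stop between vowels /u/ and /i/, so it voices to [b]. /dlavofatutubupie/ → dlavofadudububie.
Rule 3 (intervocalic spirantization): /d/ is a stop between vowels /a/ and /u/, so it spirantizes to the fricative [z]. /d/ is a stop between vowels /u/ and /u/, so it spirantizes to the fricative [z]. /b/ is a stop between vowels /u/ and /u/, so it spirantizes to the fricative [v]. /b/ is a stop between vowels /u/ and /i/, so it spirantizes to the fricative [v]. /dlavofadudububie/ → dlavofazuzuvuvie.

dlavofazuzuvuvie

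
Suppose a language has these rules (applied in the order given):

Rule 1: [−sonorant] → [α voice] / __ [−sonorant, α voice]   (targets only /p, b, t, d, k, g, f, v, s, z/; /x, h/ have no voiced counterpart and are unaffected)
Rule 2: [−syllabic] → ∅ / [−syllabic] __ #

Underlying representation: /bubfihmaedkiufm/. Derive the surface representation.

Rule 1 (regressive voicing assimilation): /b/ precedes the voiceless obstruent /f/, so it devoices to [p] by assimilation. /d/ precedes the voiceless obstruent /k/, so it devoices to [t] by assimilation. /bubfihmaedkiufm/ → bupfihmaetkiufm.
Rule 2 (final cluster simplification): /m/ is the second consonant of a word-final cluster /fm/, so it deletes. /bupfihmaetkiufm/ → bupfihmaetkiuf.

bupfihmaetkiuf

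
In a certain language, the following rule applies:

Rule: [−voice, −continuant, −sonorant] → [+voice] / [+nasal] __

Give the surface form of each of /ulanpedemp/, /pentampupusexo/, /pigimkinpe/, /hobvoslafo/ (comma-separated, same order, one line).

ulanbedemb, pendambupusexo, pigimginbe, hobvoslafo

/ulanpedemp/: /p/ is a voiceless stop immediately after the nasal /n/, so it voices to [b]. /p/ is a voiceless stop immediately after the nasal /m/, so it voices to [b]. → [ulanbedemb].
/pentampupusexo/: /t/ is a voiceless stop immediately after the nasal /n/, so it voices to [d]. /p/ is a voiceless stop immediately after the nasal /m/, so it voices to [b]. → [pendambupusexo].
/pigimkinpe/: /k/ is a voiceless stop immediately after the nasal /m/, so it voices to [g]. /p/ is a voiceless stop immediately after the nasal /n/, so it voices to [b]. → [pigimginbe].
/hobvoslafo/: the rule's environment is not met; surfaces unchanged as [hobvoslafo].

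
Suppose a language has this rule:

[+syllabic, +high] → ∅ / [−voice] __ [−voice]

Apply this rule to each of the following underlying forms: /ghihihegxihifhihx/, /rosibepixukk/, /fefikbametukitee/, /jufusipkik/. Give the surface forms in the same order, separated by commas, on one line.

/ghihihegxihifhihx/: /i/ is a high vowel flanked by voiceless consonants /h/ and /h/, so it deletes. /i/ is a high vowel flanked by voiceless consonants /h/ and /h/, so it deletes. /i/ is a high vowel flanked by voiceless consonants /x/ and /h/, so it deletes. /i/ is a high vowel flanked by voiceless consonants /h/ and /f/, so it deletes. /i/ is a high vowel flanked by voiceless consonants /h/ and /h/, so it deletes. → [ghhhegxhfhhx].
/rosibepixukk/: /i/ is a high vowel flanked by voiceless consonants /p/ and /x/, so it deletes. /u/ is a high vowel flanked by voiceless consonants /x/ and /k/, so it deletes. → [rosibepxkk].
/fefikbametukitee/: /i/ is a high vowel flanked by voiceless consonants /f/ and /k/, so it deletes. /u/ is a high vowel flanked by voiceless consonants /t/ and /k/, so it deletes. /i/ is a high vowel flanked by voiceless consonants /k/ and /t/, so it deletes. → [fefkbametktee].
/jufusipkik/: /u/ is a high vowel flanked by voiceless consonants /f/ and /s/, so it deletes. /i/ is a high vowel flanked by voiceless consonants /s/ and /p/, so it deletes. /i/ is a high vowel flanked by voiceless consonants /k/ and /k/, so it deletes. → [jufspkk].

ghhhegxhfhhx, rosibepxkk, fefkbametktee, jufspkk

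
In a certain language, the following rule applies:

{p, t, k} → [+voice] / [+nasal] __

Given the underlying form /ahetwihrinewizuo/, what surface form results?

No segment of /ahetwihrinewizuo/ meets the structural description of the rule, so the form surfaces unchanged.

ahetwihrinewizuo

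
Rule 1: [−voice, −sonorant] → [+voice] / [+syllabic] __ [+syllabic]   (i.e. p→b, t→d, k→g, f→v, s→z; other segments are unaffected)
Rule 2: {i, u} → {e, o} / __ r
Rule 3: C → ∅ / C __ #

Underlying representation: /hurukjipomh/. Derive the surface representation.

Rule 1 (intervocalic voicing): /p/ is a voiceless obstruent between vowels /i/ and /o/, so it voices to [b]. /hurukjipomh/ → hurukjibomh.
Rule 2 (pre-rhotic lowering): /u/ is a high vowel immediately before /r/, so it lowers to [o]. /hurukjibomh/ → horukjibomh.
Rule 3 (final cluster simplification): /h/ is the second consonant of a word-final cluster /mh/, so it deletes. /horukjibomh/ → horukjibom.

horukjibom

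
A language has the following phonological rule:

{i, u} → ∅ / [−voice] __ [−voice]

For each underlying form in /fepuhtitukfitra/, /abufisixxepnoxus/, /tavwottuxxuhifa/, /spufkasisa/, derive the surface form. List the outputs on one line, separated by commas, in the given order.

/fepuhtitukfitra/: /u/ is a high vowel flanked by voiceless consonants /p/ and /h/, so it deletes. /i/ is a high vowel flanked by voiceless consonants /t/ and /t/, so it deletes. /u/ is a high vowel flanked by voiceless consonants /t/ and /k/, so it deletes. /i/ is a high vowel flanked by voiceless consonants /f/ and /t/, so it deletes. → [fephttkftra].
/abufisixxepnoxus/: /i/ is a high vowel flanked by voiceless consonants /f/ and /s/, so it deletes. /i/ is a high vowel flanked by voiceless consonants /s/ and /x/, so it deletes. /u/ is a high vowel flanked by voiceless consonants /x/ and /s/, so it deletes. → [abufsxxepnoxs].
/tavwottuxxuhifa/: /u/ is a high vowel flanked by voiceless consonants /t/ and /x/, so it deletes. /u/ is a high vowel flanked by voiceless consonants /x/ and /h/, so it deletes. /i/ is a high vowel flanked by voiceless consonants /h/ and /f/, so it deletes. → [tavwottxxhfa].
/spufkasisa/: /u/ is a high vowel flanked by voiceless consonants /p/ and /f/, so it deletes. /i/ is a high vowel flanked by voiceless consonants /s/ and /s/, so it deletes. → [spfkassa].

fephttkftra, abufsxxepnoxs, tavwottxxhfa, spfkassa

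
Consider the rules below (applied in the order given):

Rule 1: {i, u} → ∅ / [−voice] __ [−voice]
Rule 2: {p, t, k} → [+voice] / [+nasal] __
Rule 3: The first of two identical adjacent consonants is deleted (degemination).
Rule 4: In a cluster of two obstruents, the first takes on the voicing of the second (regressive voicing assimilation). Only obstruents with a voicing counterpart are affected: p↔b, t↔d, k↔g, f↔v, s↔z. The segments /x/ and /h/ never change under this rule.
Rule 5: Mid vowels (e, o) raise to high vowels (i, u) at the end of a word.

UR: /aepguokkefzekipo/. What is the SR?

aebguokevzekpu

Rule 1 (high vowel syncope): /i/ is a high vowel flanked by voiceless consonants /k/ and /p/, so it deletes. /aepguokkefzekipo/ → aepguokkefzekpo.
Rule 2 (post-nasal voicing): no segment meets the environment; /aepguokkefzekpo/ is unchanged.
Rule 3 (degemination): /kk/ is a geminate; the first /k/ deletes. /aepguokkefzekpo/ → aepguokefzekpo.
Rule 4 (regressive voicing assimilation): /p/ precedes the voiced obstruent /g/, so it voices to [b] by assimilation. /f/ precedes the voiced obstruent /z/, so it voices to [v] by assimilation. /aepguokefzekpo/ → aebguokevzekpo.
Rule 5 (final vowel raising): /o/ is a mid vowel in word-final position, so it raises to [u]. /aebguokevzekpo/ → aebguokevzekpu.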